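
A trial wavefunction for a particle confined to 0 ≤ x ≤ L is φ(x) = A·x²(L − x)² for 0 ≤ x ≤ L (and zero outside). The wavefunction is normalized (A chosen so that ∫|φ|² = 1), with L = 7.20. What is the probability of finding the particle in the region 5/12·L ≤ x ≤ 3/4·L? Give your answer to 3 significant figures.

The probability is P = ∫ |φ|² dx over [5/12·L, 3/4·L].
The normalization integral ∫|φ|²dx over the whole domain equals L^9/630·A², and A² cancels in the ratio.
Let u = x/L; then A² and the length scale cancel, so P = ∫_{5/12}^{3/4} u^4·(1 - u)^4 du ÷ ∫_{0}^{1} u^4·(1 - u)^4 du.
With ∫ u^4·(1 - u)^4 du = u^5·(70·u^4 - 315·u^3 + 540·u^2 - 420·u + 126)/630 + C, the region integral is ≈ 0.0010298 and the full one is 1/630.
Taking the ratio, P = 0.6487.

P ≈ 0.649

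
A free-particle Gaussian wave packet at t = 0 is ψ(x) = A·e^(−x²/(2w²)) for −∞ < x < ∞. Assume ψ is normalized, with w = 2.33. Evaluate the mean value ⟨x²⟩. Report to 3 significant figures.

⟨x^2⟩ ≈ 2.71

By definition ⟨x²⟩ = ∫ x^2 |ψ(x)|² dx.
Using the Gaussian integral ∫_{−∞}^{∞} e^(−αx²) dx = √(π/α), the ratio of the moment integral to the normalization integral gives ⟨x²⟩ = w^2/2.
Putting w = 2.33 gives 2.714.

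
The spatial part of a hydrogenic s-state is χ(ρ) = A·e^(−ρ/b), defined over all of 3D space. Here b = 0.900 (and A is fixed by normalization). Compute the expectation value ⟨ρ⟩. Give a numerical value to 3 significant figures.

⟨ρ⟩ ≈ 1.35

⟨ρ⟩ = ∫ ρ |χ|² 4πρ² dρ over the full domain.
With ∫₀^∞ ρ^3 e^(−αρ) dρ = 3!/α^4, the ratio of the moment integral to the normalization integral gives ⟨ρ⟩ = 3·b/2.
With b = 0.900, ⟨ρ⟩ = 1.350.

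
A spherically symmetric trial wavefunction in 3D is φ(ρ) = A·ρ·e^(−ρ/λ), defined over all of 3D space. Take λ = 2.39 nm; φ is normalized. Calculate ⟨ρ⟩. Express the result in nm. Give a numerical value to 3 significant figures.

⟨ρ⟩ ≈ 5.98 nm

⟨ρ⟩ = ∫ ρ |φ|² 4πρ² dρ over the full domain.
Evaluating both integrals, ⟨ρ⟩ = 5·λ/2.
Putting λ = 2.39 gives 5.975.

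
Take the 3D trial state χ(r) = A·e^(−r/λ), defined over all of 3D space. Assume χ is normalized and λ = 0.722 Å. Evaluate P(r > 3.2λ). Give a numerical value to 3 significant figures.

P ≈ 0.0463

Integrate the radial probability density 4πr²|χ|² over r > 3.2λ.
A² is fixed by ∫₀^∞ 4πr²|χ|² dr = 1, i.e. A² = (π·λ^3)^(−1).
In terms of u = r/λ (A², 4π and the length scale all cancel between numerator and denominator), P = [∫_{3.2}^{∞} u^2·e^(-2·u) du] / [∫_{0}^{∞} u^2·e^(-2·u) du].
Using ∫ u^2·e^(-2·u) du = -(2·u^2 + 2·u + 1)·e^(-2·u)/4, the numerator is 697·e^(-32/5)/100 and the denominator is 1/4.
Taking the ratio yields P = 0.04632.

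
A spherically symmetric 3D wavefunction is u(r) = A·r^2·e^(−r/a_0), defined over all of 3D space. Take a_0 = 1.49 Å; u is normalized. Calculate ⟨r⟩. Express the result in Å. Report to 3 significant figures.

⟨r⟩ ≈ 5.22 Å

By definition ⟨r⟩ = ∫ r |u(r)|² 4πr² dr.
With ∫₀^∞ r^7 e^(−αr) dr = 7!/α^8, evaluating both integrals, ⟨r⟩ = 7·a_0/2.
Putting a_0 = 1.49 gives 5.215.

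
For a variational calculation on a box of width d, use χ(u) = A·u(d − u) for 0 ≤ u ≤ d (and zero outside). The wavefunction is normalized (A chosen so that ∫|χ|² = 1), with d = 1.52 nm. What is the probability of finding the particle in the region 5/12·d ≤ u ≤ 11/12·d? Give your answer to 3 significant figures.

P = ∫_{5/12·d}^{11/12·d} |χ(u)|² du.
With A² fixed by ∫|χ|² = 1, i.e. A² = (d^5/30)^(−1), substitute and integrate.
Substituting t = u/d, A² and the length scale cancel in the ratio: P = ∫_{5/12}^{11/12} t^2·(1 - t)^2 dt / ∫_{0}^{1} t^2·(1 - t)^2 dt.
With ∫ t^2·(1 - t)^2 dt = t^3·(6·t^2 - 15·t + 10)/30 + C, the region integral is ≈ 0.021610 and the full one is 1/30.
Evaluating gives P = 4481/6912.

P ≈ 0.648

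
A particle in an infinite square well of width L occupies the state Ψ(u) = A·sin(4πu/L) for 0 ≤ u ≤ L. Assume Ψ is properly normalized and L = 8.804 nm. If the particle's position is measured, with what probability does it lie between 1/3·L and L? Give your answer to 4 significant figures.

|Ψ|² is the probability density, so P = ∫_{1/3·L}^{L} |Ψ|² du.
Since A² = 1/(L/2), this is the region integral divided by the full normalization integral.
Let t = u/L; then A² and the length scale cancel, so P = ∫_{1/3}^{1} sin(4·π·t)^2 dt ÷ ∫_{0}^{1} sin(4·π·t)^2 dt.
Using ∫ sin(4·π·t)^2 dt = t/2 - sin(4·π·t)·cos(4·π·t)/(8·π), the numerator is √(3)/(32·π) + 1/3 and the denominator is 1/2.
This works out to P = √(3)/(16·π) + 2/3.

P ≈ 0.7011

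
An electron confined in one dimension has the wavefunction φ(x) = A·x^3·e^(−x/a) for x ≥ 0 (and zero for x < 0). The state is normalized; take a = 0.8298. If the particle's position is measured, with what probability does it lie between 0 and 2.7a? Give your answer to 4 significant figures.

P ≈ 0.2983

The probability is P = ∫ |φ|² dx over [0, 2.7a].
Since A² = 1/(45·a^7/8), this is the region integral divided by the full normalization integral.
Let u = x/a; then A² and the length scale cancel, so P = ∫_{0}^{2.7} u^6·e^(-2·u) du ÷ ∫_{0}^{∞} u^6·e^(-2·u) du.
An antiderivative of u^6·e^(-2·u) is -(4·u^6 + 12·u^5 + 30·u^4 + 60·u^3 + 90·u^2 + 90·u + 45)·e^(-2·u)/8; evaluating from 0 to 2.7 gives ≈ 1.67810, while the full integral is 45/8.
Evaluating gives P = 0.29833.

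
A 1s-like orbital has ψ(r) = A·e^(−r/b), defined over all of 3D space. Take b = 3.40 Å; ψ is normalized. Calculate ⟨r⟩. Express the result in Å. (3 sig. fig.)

⟨r⟩ ≈ 5.10 Å

The expectation value is the |ψ|²-weighted average of r: ∫ r|ψ|² 4πr² dr.
With ∫₀^∞ r^3 e^(−αr) dr = 3!/α^4, evaluating both integrals, ⟨r⟩ = 3·b/2.
Putting b = 3.40 gives 5.100.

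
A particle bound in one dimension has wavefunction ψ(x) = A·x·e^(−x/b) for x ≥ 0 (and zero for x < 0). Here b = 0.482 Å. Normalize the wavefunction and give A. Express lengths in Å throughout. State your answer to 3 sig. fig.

A ≈ 5.98 Å^(-3/2)

The normalization condition is ∫|ψ|² dx = 1 from 0 to ∞.
Using ∫₀^∞ xⁿ e^(−αx) dx = n!/αⁿ⁺¹, ∫|ψ|² dx = A²·(b^3/4).
Hence A² = 1/[b^3/4].
Substituting b = 0.482 gives A² = 35.72, so A = 5.977.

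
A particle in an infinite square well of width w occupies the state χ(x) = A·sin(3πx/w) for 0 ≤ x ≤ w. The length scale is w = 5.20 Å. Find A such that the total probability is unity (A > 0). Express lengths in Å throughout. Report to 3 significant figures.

Normalization requires ∫|χ|² dx = 1, integrated from 0 to w.
Carrying out the integral gives A² · w/2.
Setting this equal to 1 gives A² = 1/(w/2).
Substituting w = 5.20 gives A² = 0.3846, so A = 0.6202.

A ≈ 0.620 Å^(-1/2)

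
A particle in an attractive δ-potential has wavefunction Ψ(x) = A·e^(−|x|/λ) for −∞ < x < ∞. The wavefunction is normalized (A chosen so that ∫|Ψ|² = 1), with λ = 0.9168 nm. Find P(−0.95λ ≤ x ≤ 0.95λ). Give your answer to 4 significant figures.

|Ψ|² is the probability density, so P = ∫_{−0.95λ}^{0.95λ} |Ψ|² dx.
With A² fixed by ∫|Ψ|² = 1, i.e. A² = (λ)^(−1), substitute and integrate.
By symmetry take twice the x ≥ 0 contribution in numerator and denominator; the 2's cancel. Substituting u = x/λ, A² and the length scale cancel in the ratio: P = ∫_{0}^{0.95} e^(-2·u) du / ∫_{0}^{∞} e^(-2·u) du.
With ∫ e^(-2·u) du = -e^(-2·u)/2 + C, the region integral is 1/2 - e^(-19/10)/2 and the full one is 1/2.
Taking the ratio, P = 0.85043.

P ≈ 0.8504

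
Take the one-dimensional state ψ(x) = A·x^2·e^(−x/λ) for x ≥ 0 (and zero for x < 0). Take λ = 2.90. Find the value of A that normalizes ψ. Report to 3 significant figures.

A ≈ 0.0806

Normalization requires ∫|ψ|² dx = 1, integrated from 0 to ∞.
Recall ∫₀^∞ x^m e^(−x/β) dx = m!·β^(m+1), ∫|ψ|² dx = A²·(3·λ^5/4).
Setting this equal to 1 gives A² = 1/(3·λ^5/4).
With λ = 2.90: A² = 0.006501 and A = 0.08063.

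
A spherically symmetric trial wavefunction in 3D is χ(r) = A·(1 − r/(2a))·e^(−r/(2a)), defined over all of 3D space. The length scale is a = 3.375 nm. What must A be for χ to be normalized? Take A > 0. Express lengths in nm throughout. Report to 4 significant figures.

A ≈ 0.03217 nm^(-3/2)

We need A² ∫|f|² 4πr² dr = 1, taking the integral from 0 to ∞.
The angular integral contributes 4π, leaving ∫₀^∞ r²|χ|² dr.
With ∫₀^∞ r^4 e^(−αr) dr = 4!/α^5, ∫|χ|² 4πr² dr = A²·(8·π·a^3).
With a = 3.375: A² = 0.0010350 and A = 0.032171.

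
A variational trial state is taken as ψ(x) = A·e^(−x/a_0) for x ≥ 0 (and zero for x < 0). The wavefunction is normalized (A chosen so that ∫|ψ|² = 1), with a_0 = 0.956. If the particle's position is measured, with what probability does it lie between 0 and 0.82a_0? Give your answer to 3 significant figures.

P ≈ 0.806

P = ∫_{0}^{0.82a_0} |ψ(x)|² dx.
The normalization integral ∫|ψ|²dx over the whole domain equals a_0/2·A², and A² cancels in the ratio.
Let u = x/a_0; then A² and the length scale cancel, so P = ∫_{0}^{0.82} e^(-2·u) du ÷ ∫_{0}^{∞} e^(-2·u) du.
With ∫ e^(-2·u) du = -e^(-2·u)/2 + C, the region integral is 1/2 - e^(-41/25)/2 and the full one is 1/2.
The result is P = 0.8060.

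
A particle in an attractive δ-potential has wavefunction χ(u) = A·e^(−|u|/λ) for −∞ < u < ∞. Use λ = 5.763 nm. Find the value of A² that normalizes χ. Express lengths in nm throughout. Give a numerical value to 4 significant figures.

A^2 ≈ 0.1735 nm^(-1)

The normalization condition is ∫|χ|² du = 1 from −∞ to ∞.
Using ∫₀^∞ uⁿ e^(−αu) du = n!/αⁿ⁺¹, ∫|χ|² du = A²·(λ).
Setting this equal to 1 gives A² = 1/(λ).
Substituting λ = 5.763 gives A² = 0.17352, so A = 0.41656.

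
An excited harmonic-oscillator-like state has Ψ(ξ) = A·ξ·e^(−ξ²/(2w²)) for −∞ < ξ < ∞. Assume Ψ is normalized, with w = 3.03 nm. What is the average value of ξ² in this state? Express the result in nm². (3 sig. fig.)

⟨ξ^2⟩ ≈ 13.8 nm^2

By definition ⟨ξ²⟩ = ∫ ξ^2 |Ψ(ξ)|² dξ.
Since the A² factors cancel between numerator and denominator, ⟨ξ²⟩ = 3·w^2/2.
With w = 3.03, ⟨ξ^2⟩ = 13.77.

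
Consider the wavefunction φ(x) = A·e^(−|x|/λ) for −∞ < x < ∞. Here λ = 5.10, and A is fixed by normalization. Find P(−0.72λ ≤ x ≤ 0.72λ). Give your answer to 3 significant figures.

P ≈ 0.763

The probability is P = ∫ |φ|² dx over [−0.72λ, 0.72λ].
The normalization integral ∫|φ|²dx over the whole domain equals λ·A², and A² cancels in the ratio.
By symmetry take twice the x ≥ 0 contribution in numerator and denominator; the 2's cancel. In terms of u = x/λ (A² and the length scale cancel between numerator and denominator), P = [∫_{0}^{0.72} e^(-2·u) du] / [∫_{0}^{∞} e^(-2·u) du].
An antiderivative of e^(-2·u) is -e^(-2·u)/2; evaluating from 0 to 0.72 gives 1/2 - e^(-36/25)/2, while the full integral is 1/2.
Taking the ratio, P = 0.7631.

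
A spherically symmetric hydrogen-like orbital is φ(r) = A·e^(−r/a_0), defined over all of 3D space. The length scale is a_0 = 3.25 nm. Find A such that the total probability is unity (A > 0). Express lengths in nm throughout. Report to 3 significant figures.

Normalization requires ∫|φ|² 4πr² dr = 1, integrated from 0 to ∞.
In 3D with spherical symmetry the volume element is 4πr² dr.
Recall ∫₀^∞ r^m e^(−r/β) dr = m!·β^(m+1), with φ = A·e^(−r/a_0), the integral evaluates to A²·[π·a_0^3].
So A² = (π·a_0^3)^(−1).
Substituting a_0 = 3.25 gives A² = 0.009273, so A = 0.09629.

A ≈ 0.0963 nm^(-3/2)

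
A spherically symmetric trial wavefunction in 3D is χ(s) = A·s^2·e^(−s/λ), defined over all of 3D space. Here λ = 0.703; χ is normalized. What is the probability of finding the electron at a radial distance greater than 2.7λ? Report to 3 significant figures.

P ≈ 0.702

P = ∫ |χ|² 4πs² ds over s > 2.7λ.
A² is fixed by ∫₀^∞ 4πs²|χ|² ds = 1, i.e. A² = (45·π·λ^7/2)^(−1).
Let u = s/λ; then A², 4π and the length scale all cancel, so P = ∫_{2.7}^{∞} u^6·e^(-2·u) du ÷ ∫_{0}^{∞} u^6·e^(-2·u) du.
Using ∫ u^6·e^(-2·u) du = -(4·u^6 + 12·u^5 + 30·u^4 + 60·u^3 + 90·u^2 + 90·u + 45)·e^(-2·u)/8, the numerator is ≈ 3.9469 and the denominator is 45/8.
Taking the ratio yields P = 0.7017.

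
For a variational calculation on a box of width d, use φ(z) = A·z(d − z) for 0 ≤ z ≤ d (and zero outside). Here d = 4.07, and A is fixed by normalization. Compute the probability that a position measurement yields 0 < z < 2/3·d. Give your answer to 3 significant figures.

P ≈ 0.790

P = ∫_{0}^{2/3·d} |φ(z)|² dz.
With A² fixed by ∫|φ|² = 1, i.e. A² = (d^5/30)^(−1), substitute and integrate.
Let u = z/d; then A² and the length scale cancel, so P = ∫_{0}^{2/3} u^2·(1 - u)^2 du ÷ ∫_{0}^{1} u^2·(1 - u)^2 du.
An antiderivative of u^2·(1 - u)^2 is u^3·(6·u^2 - 15·u + 10)/30; evaluating from 0 to 2/3 gives 32/1215, while the full integral is 1/30.
The result is P = 64/81.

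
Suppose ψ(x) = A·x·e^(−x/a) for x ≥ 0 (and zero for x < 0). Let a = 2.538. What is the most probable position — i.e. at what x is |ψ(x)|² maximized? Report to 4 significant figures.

The maximum of |ψ(x)|² occurs where its derivative vanishes.
This gives x = a.
With a = 2.538, the most probable position is 2.5380.

x ≈ 2.538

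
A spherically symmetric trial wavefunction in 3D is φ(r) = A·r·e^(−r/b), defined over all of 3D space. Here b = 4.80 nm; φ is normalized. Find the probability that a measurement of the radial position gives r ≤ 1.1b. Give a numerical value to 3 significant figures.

P ≈ 0.0725

P = ∫ |φ|² 4πr² dr over r ≤ 1.1b.
The full normalization integral is A²·[3·π·b^5] = 1, fixing A².
Substituting u = r/b, A², 4π and the length scale all cancel in the ratio: P = ∫_{0}^{1.1} u^4·e^(-2·u) du / ∫_{0}^{∞} u^4·e^(-2·u) du.
An antiderivative of u^4·e^(-2·u) is -(u^4/2 + u^3 + 3·u^2/2 + 3·u/2 + 3/4)·e^(-2·u); evaluating from 0 to 1.1 gives ≈ 0.054372, while the full integral is 3/4.
Taking the ratio yields P = 0.07250.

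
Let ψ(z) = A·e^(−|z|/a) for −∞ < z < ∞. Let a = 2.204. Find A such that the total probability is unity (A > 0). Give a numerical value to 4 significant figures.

A ≈ 0.6736

Normalization requires ∫|ψ|² dz = 1, integrated from −∞ to ∞.
With ψ = A·e^(−|z|/a), the integral evaluates to A²·[a].
So A² = (a)^(−1).
With a = 2.204: A² = 0.45372 and A = 0.67359.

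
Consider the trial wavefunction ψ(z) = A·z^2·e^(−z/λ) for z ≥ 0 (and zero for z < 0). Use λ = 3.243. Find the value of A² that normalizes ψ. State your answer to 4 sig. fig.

A^2 ≈ 0.003717

Normalization requires ∫|ψ|² dz = 1, integrated from 0 to ∞.
With ∫₀^∞ z^4 e^(−αz) dz = 4!/α^5, carrying out the integral gives A² · 3·λ^5/4.
So A² = (3·λ^5/4)^(−1).
Plugging in λ = 3.243 yields A = 0.060968.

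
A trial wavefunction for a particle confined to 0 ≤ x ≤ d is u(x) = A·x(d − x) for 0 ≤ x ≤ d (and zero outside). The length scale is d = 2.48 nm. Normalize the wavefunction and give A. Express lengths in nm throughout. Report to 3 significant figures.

A ≈ 0.565 nm^(-5/2)

The normalization condition is ∫|u|² dx = 1 from 0 to d.
Expanding the polynomial and integrating term by term, the integral (without the A² prefactor) comes out to d^5/30.
So A² = (d^5/30)^(−1).
Substituting d = 2.48 gives A² = 0.3198, so A = 0.5655.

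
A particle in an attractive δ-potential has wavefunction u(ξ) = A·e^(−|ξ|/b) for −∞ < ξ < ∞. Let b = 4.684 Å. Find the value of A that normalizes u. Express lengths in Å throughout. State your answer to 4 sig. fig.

Require ∫ |u|² dξ = 1 over the whole domain.
Recall ∫₀^∞ ξ^m e^(−ξ/β) dξ = m!·β^(m+1), with u = A·e^(−|ξ|/b), the integral evaluates to A²·[b].
So A² = (b)^(−1).
Substituting b = 4.684 gives A² = 0.21349, so A = 0.46205.

A ≈ 0.4621 Å^(-1/2)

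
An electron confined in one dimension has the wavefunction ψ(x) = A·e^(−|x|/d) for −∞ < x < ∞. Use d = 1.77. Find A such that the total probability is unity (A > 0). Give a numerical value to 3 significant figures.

A ≈ 0.752

Normalization requires ∫|ψ|² dx = 1, integrated from −∞ to ∞.
∫|ψ|² dx = A²·(d).
So A² = (d)^(−1).
Plugging in d = 1.77 yields A = 0.7516.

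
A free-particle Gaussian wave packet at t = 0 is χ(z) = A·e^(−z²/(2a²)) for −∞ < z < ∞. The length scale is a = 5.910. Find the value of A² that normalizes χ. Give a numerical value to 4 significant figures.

A^2 ≈ 0.09546

The normalization condition is ∫|χ|² dz = 1 from −∞ to ∞.
Using the Gaussian integral ∫_{−∞}^{∞} e^(−αz²) dz = √(π/α), with χ = A·e^(−z²/(2a²)), the integral evaluates to A²·[√(π)·a].
With a = 5.910: A² = 0.095464 and A = 0.30897.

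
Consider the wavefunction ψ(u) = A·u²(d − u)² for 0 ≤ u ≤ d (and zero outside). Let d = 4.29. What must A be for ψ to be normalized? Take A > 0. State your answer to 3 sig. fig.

The normalization condition is ∫|ψ|² du = 1 from 0 to d.
∫|ψ|² du = A²·(d^9/630).
Hence A² = 1/[d^9/630].
With d = 4.29: A² = 0.001280 and A = 0.03578.

A ≈ 0.0358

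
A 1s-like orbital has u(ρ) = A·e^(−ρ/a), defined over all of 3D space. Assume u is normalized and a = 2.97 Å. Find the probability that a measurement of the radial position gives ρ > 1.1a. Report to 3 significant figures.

P ≈ 0.623

P = ∫ |u|² 4πρ² dρ over ρ > 1.1a.
A² is fixed by ∫₀^∞ 4πρ²|u|² dρ = 1, i.e. A² = (π·a^3)^(−1).
Substituting t = ρ/a, A², 4π and the length scale all cancel in the ratio: P = ∫_{1.1}^{∞} t^2·e^(-2·t) dt / ∫_{0}^{∞} t^2·e^(-2·t) dt.
Using ∫ t^2·e^(-2·t) dt = -(2·t^2 + 2·t + 1)·e^(-2·t)/4, the numerator is 281·e^(-11/5)/200 and the denominator is 1/4.
The region integral divided by the full integral gives P = 0.6227.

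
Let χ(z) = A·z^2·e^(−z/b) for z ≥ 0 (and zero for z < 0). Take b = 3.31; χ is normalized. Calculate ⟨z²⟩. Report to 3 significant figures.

⟨z^2⟩ ≈ 82.2

The expectation value is the |χ|²-weighted average of z^2: ∫ z^2|χ|² dz.
Evaluating both integrals, ⟨z²⟩ = 15·b^2/2.
With b = 3.31, ⟨z^2⟩ = 82.17.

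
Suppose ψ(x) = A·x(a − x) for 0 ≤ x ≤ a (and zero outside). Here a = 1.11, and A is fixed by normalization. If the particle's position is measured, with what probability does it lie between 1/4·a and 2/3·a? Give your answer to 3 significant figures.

The probability is P = ∫ |ψ|² dx over [1/4·a, 2/3·a].
With A² fixed by ∫|ψ|² = 1, i.e. A² = (a^5/30)^(−1), substitute and integrate.
In terms of u = x/a (A² and the length scale cancel between numerator and denominator), P = [∫_{1/4}^{2/3} u^2·(1 - u)^2 du] / [∫_{0}^{1} u^2·(1 - u)^2 du].
An antiderivative of u^2·(1 - u)^2 is u^3·(6·u^2 - 15·u + 10)/30; evaluating from 1/4 to 2/3 gives ≈ 0.022887, while the full integral is 1/30.
This works out to P = 0.6866.

P ≈ 0.687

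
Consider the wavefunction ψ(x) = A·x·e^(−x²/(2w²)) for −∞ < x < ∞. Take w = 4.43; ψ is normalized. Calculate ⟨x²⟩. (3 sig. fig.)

⟨x^2⟩ ≈ 29.4

The expectation value is the |ψ|²-weighted average of x^2: ∫ x^2|ψ|² dx.
Differentiating ∫e^(−αx²) dx = √(π/α) under α to get the higher moments, since the A² factors cancel between numerator and denominator, ⟨x²⟩ = 3·w^2/2.
With w = 4.43, ⟨x^2⟩ = 29.44.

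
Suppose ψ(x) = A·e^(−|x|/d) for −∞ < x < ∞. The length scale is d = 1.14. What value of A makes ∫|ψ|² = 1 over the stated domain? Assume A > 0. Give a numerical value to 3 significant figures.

A ≈ 0.937

The normalization condition is ∫|ψ|² dx = 1 from −∞ to ∞.
With ∫₀^∞ x^0 e^(−αx) dx = 0!/α^1, the integral (without the A² prefactor) comes out to d.
Setting this equal to 1 gives A² = 1/(d).
Substituting d = 1.14 gives A² = 0.8772, so A = 0.9366.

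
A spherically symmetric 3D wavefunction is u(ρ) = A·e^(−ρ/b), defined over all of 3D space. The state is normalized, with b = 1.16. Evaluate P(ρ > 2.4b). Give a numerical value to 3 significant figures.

With dV = 4πρ²dρ, the probability is ∫|u|² dV over ρ > 2.4b.
Normalization gives A² = 1/(π·b^3).
Let t = ρ/b; then A², 4π and the length scale all cancel, so P = ∫_{2.4}^{∞} t^2·e^(-2·t) dt ÷ ∫_{0}^{∞} t^2·e^(-2·t) dt.
Using ∫ t^2·e^(-2·t) dt = -(2·t^2 + 2·t + 1)·e^(-2·t)/4, the numerator is 433·e^(-24/5)/100 and the denominator is 1/4.
Taking the ratio yields P = 0.1425.

P ≈ 0.143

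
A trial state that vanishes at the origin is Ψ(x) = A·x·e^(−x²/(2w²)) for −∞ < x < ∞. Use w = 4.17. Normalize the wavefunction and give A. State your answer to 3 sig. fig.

Normalization requires ∫|Ψ|² dx = 1, integrated from −∞ to ∞.
∫|Ψ|² dx = A²·(√(π)·w^3/2).
So A² = (√(π)·w^3/2)^(−1).
Plugging in w = 4.17 yields A = 0.1247.

A ≈ 0.125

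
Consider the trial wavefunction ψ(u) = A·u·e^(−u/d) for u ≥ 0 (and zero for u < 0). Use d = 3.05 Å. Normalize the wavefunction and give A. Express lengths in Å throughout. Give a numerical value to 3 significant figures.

A ≈ 0.375 Å^(-3/2)

We need A² ∫|f|² du = 1, taking the integral from 0 to ∞.
With ∫₀^∞ u^2 e^(−αu) du = 2!/α^3, with ψ = A·u·e^(−u/d), the integral evaluates to A²·[d^3/4].
Setting this equal to 1 gives A² = 1/(d^3/4).
With d = 3.05: A² = 0.1410 and A = 0.3755.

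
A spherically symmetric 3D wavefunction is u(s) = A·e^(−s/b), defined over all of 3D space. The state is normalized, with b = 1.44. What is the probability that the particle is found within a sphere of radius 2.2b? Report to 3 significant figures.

With dV = 4πs²ds, the probability is ∫|u|² dV over s ≤ 2.2b.
A² is fixed by ∫₀^∞ 4πs²|u|² ds = 1, i.e. A² = (π·b^3)^(−1).
Substituting t = s/b, A², 4π and the length scale all cancel in the ratio: P = ∫_{0}^{2.2} t^2·e^(-2·t) dt / ∫_{0}^{∞} t^2·e^(-2·t) dt.
Using ∫ t^2·e^(-2·t) dt = -(2·t^2 + 2·t + 1)·e^(-2·t)/4, the numerator is 1/4 - 377·e^(-22/5)/100 and the denominator is 1/4.
The region integral divided by the full integral gives P = 0.8149.

P ≈ 0.815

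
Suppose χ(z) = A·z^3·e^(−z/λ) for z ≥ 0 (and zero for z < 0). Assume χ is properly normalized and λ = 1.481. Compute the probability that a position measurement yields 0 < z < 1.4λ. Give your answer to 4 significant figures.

P ≈ 0.02441

|χ|² is the probability density, so P = ∫_{0}^{1.4λ} |χ|² dz.
The normalization integral ∫|χ|²dz over the whole domain equals 45·λ^7/8·A², and A² cancels in the ratio.
In terms of u = z/λ (A² and the length scale cancel between numerator and denominator), P = [∫_{0}^{1.4} u^6·e^(-2·u) du] / [∫_{0}^{∞} u^6·e^(-2·u) du].
Using ∫ u^6·e^(-2·u) du = -(4·u^6 + 12·u^5 + 30·u^4 + 60·u^3 + 90·u^2 + 90·u + 45)·e^(-2·u)/8, the numerator is ≈ 0.137310 and the denominator is 45/8.
The result is P = 0.024411.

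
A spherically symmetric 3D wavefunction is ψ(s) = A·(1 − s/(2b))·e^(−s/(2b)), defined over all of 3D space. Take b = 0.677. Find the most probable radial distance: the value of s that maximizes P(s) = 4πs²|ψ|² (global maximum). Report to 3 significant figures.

s ≈ 3.54

The maximum of P(s) = 4πs²|ψ|² occurs where its derivative vanishes.
Solving yields s = b·(√(5) + 3).
With b = 0.677, the most probable radial distance is 3.545.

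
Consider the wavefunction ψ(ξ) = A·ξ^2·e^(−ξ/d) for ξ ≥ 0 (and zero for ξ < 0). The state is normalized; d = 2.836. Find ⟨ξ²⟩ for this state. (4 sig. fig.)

By definition ⟨ξ²⟩ = ∫ ξ^2 |ψ(ξ)|² dξ.
With ∫₀^∞ ξ^6 e^(−αξ) dξ = 6!/α^7, evaluating both integrals, ⟨ξ²⟩ = 15·d^2/2.
With d = 2.836, ⟨ξ^2⟩ = 60.322.

⟨ξ^2⟩ ≈ 60.32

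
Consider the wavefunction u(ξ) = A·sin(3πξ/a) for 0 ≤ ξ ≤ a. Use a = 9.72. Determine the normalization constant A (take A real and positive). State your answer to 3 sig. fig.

Require ∫ |u|² dξ = 1 over the whole domain.
With ∫₀^a sin²(nπξ/a) dξ = a/2, the integral (without the A² prefactor) comes out to a/2.
Plugging in a = 9.72 yields A = 0.4536.

A ≈ 0.454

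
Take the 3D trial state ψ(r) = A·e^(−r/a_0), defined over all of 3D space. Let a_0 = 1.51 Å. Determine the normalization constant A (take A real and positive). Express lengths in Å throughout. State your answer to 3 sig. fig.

A ≈ 0.304 Å^(-3/2)

The normalization condition is ∫|ψ|² 4πr² dr = 1 from 0 to ∞.
(Spherical symmetry: dV = 4πr² dr.)
Recall ∫₀^∞ r^m e^(−r/β) dr = m!·β^(m+1), carrying out the integral gives A² · π·a_0^3.
Hence A² = 1/[π·a_0^3].
Substituting a_0 = 1.51 gives A² = 0.09245, so A = 0.3041.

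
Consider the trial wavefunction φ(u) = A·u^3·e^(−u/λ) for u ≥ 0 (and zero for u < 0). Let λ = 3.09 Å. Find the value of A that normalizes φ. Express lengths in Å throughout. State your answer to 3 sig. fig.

A ≈ 0.00813 Å^(-7/2)

Require ∫ |φ|² du = 1 over the whole domain.
The integral (without the A² prefactor) comes out to 45·λ^7/8.
With λ = 3.09: A² = 0.00006609 and A = 0.008130.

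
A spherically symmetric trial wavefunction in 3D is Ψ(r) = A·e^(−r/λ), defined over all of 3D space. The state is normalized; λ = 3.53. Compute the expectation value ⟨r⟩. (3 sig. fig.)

⟨r⟩ ≈ 5.30

The expectation value is the |Ψ|²-weighted average of r: ∫ r|Ψ|² 4πr² dr.
The ratio of the moment integral to the normalization integral gives ⟨r⟩ = 3·λ/2.
Putting λ = 3.53 gives 5.295.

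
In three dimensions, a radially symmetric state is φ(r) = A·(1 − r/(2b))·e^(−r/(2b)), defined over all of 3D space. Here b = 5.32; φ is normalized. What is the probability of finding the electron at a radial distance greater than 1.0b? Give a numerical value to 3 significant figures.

Integrate the radial probability density 4πr²|φ|² over r > 1.0b.
The full normalization integral is A²·[8·π·b^3] = 1, fixing A².
Let u = r/b; then A², 4π and the length scale all cancel, so P = ∫_{1.0}^{∞} u^2·(1 - u/2)^2·e^(-u) du ÷ ∫_{0}^{∞} u^2·(1 - u/2)^2·e^(-u) du.
With ∫ u^2·(1 - u/2)^2·e^(-u) du = -(u^4/4 + u^2 + 2·u + 2)·e^(-u) + C, the region integral is 21·e^(-1)/4 and the full one is 2.
This evaluates to P = 0.9657.

P ≈ 0.966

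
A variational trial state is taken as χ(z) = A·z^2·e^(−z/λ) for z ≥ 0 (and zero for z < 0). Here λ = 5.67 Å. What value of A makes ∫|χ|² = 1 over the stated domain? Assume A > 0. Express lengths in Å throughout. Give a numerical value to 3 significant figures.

A ≈ 0.0151 Å^(-5/2)

We need A² ∫|f|² dz = 1, taking the integral from 0 to ∞.
The integral (without the A² prefactor) comes out to 3·λ^5/4.
Substituting λ = 5.67 gives A² = 0.0002275, so A = 0.01508.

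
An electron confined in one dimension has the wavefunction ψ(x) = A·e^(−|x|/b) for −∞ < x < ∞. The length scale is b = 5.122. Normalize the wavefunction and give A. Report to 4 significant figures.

We need A² ∫|f|² dx = 1, taking the integral from −∞ to ∞.
With ∫₀^∞ x^0 e^(−αx) dx = 0!/α^1, ∫|ψ|² dx = A²·(b).
With b = 5.122: A² = 0.19524 and A = 0.44186.

A ≈ 0.4419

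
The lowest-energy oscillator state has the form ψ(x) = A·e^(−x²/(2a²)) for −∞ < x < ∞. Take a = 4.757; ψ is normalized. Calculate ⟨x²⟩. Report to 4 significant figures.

⟨x²⟩ = ∫ x^2 |ψ|² dx over the full domain.
Differentiating ∫e^(−αx²) dx = √(π/α) under α to get the higher moments, since the A² factors cancel between numerator and denominator, ⟨x²⟩ = a^2/2.
Putting a = 4.757 gives 11.315.

⟨x^2⟩ ≈ 11.31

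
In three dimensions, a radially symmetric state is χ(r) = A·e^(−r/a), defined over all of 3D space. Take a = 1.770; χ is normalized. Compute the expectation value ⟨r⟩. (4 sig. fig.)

⟨r⟩ = ∫ r |χ|² 4πr² dr over the full domain.
With ∫₀^∞ r^3 e^(−αr) dr = 3!/α^4, evaluating both integrals, ⟨r⟩ = 3·a/2.
With a = 1.770, ⟨r⟩ = 2.6550.

⟨r⟩ ≈ 2.655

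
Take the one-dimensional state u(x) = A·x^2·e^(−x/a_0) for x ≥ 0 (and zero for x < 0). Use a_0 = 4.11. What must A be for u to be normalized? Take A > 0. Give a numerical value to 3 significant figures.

Require ∫ |u|² dx = 1 over the whole domain.
With ∫₀^∞ x^4 e^(−αx) dx = 4!/α^5, carrying out the integral gives A² · 3·a_0^5/4.
So A² = (3·a_0^5/4)^(−1).
Plugging in a_0 = 4.11 yields A = 0.03372.

A ≈ 0.0337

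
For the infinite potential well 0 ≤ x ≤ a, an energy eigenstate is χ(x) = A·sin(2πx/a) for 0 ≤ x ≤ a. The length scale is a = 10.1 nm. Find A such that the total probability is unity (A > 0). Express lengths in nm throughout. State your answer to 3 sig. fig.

A ≈ 0.445 nm^(-1/2)

Require ∫ |χ|² dx = 1 over the whole domain.
The integral (without the A² prefactor) comes out to a/2.
With a = 10.1: A² = 0.1980 and A = 0.4450.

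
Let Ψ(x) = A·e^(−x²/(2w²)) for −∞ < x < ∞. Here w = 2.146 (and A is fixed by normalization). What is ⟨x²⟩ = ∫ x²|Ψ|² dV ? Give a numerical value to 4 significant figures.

⟨x²⟩ = ∫ x^2 |Ψ|² dx over the full domain.
Using the Gaussian integral ∫_{−∞}^{∞} e^(−αx²) dx = √(π/α), the ratio of the moment integral to the normalization integral gives ⟨x²⟩ = w^2/2.
Putting w = 2.146 gives 2.3027.

⟨x^2⟩ ≈ 2.303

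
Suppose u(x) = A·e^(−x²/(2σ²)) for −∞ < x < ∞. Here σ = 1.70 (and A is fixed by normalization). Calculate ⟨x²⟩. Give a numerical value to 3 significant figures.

⟨x^2⟩ ≈ 1.45

⟨x²⟩ = ∫ x^2 |u|² dx over the full domain.
Differentiating ∫e^(−αx²) dx = √(π/α) under α to get the higher moments, evaluating both integrals, ⟨x²⟩ = σ^2/2.
Putting σ = 1.70 gives 1.445.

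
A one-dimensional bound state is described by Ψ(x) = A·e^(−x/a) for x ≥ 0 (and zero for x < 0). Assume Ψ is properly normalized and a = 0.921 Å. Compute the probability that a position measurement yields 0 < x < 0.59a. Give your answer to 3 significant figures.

P ≈ 0.693

P = ∫_{0}^{0.59a} |Ψ(x)|² dx.
The normalization integral ∫|Ψ|²dx over the whole domain equals a/2·A², and A² cancels in the ratio.
Substituting u = x/a, A² and the length scale cancel in the ratio: P = ∫_{0}^{0.59} e^(-2·u) du / ∫_{0}^{∞} e^(-2·u) du.
An antiderivative of e^(-2·u) is -e^(-2·u)/2; evaluating from 0 to 0.59 gives 1/2 - e^(-59/50)/2, while the full integral is 1/2.
Taking the ratio, P = 0.6927.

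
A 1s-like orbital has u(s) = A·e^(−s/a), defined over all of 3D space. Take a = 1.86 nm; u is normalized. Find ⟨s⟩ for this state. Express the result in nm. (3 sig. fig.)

By definition ⟨s⟩ = ∫ s |u(s)|² 4πs² ds.
The ratio of the moment integral to the normalization integral gives ⟨s⟩ = 3·a/2.
Putting a = 1.86 gives 2.790.

⟨s⟩ ≈ 2.79 nm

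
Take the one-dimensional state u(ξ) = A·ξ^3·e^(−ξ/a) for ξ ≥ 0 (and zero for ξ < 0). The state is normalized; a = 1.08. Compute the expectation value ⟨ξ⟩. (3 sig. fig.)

By definition ⟨ξ⟩ = ∫ ξ |u(ξ)|² dξ.
The ratio of the moment integral to the normalization integral gives ⟨ξ⟩ = 7·a/2.
Putting a = 1.08 gives 3.780.

⟨ξ⟩ ≈ 3.78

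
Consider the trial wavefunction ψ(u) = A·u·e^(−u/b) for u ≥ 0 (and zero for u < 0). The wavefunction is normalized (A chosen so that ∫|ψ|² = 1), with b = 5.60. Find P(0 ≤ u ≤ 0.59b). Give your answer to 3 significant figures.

The probability is P = ∫ |ψ|² du over [0, 0.59b].
Since A² = 1/(b^3/4), this is the region integral divided by the full normalization integral.
Let t = u/b; then A² and the length scale cancel, so P = ∫_{0}^{0.59} t^2·e^(-2·t) dt ÷ ∫_{0}^{∞} t^2·e^(-2·t) dt.
With ∫ t^2·e^(-2·t) dt = -(2·t^2 + 2·t + 1)·e^(-2·t)/4 + C, the region integral is ≈ 0.029051 and the full one is 1/4.
Evaluating gives P = 0.1162.

P ≈ 0.116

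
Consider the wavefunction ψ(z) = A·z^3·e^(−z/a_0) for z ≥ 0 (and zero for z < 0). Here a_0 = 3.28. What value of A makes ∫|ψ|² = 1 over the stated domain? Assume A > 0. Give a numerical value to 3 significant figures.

A ≈ 0.00660

The normalization condition is ∫|ψ|² dz = 1 from 0 to ∞.
Carrying out the integral gives A² · 45·a_0^7/8.
So A² = (45·a_0^7/8)^(−1).
Plugging in a_0 = 3.28 yields A = 0.006598.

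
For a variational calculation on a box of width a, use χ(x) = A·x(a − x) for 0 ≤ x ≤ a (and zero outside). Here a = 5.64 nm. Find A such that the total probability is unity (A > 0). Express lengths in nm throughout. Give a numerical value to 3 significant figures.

The normalization condition is ∫|χ|² dx = 1 from 0 to a.
Expanding the polynomial and integrating term by term, the integral (without the A² prefactor) comes out to a^5/30.
Hence A² = 1/[a^5/30].
With a = 5.64: A² = 0.005257 and A = 0.07250.

A ≈ 0.0725 nm^(-5/2)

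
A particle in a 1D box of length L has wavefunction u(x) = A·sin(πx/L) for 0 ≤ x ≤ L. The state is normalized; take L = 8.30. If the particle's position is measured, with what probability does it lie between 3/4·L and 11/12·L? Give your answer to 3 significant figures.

|u|² is the probability density, so P = ∫_{3/4·L}^{11/12·L} |u|² dx.
Since A² = 1/(L/2), this is the region integral divided by the full normalization integral.
Substituting t = x/L, A² and the length scale cancel in the ratio: P = ∫_{3/4}^{11/12} sin(π·t)^2 dt / ∫_{0}^{1} sin(π·t)^2 dt.
With ∫ sin(π·t)^2 dt = t/2 - sin(2·π·t)/(4·π) + C, the region integral is 1/12 - 1/(8·π) and the full one is 1/2.
The result is P = (-3 + 2·π)/(12·π).

P ≈ 0.0871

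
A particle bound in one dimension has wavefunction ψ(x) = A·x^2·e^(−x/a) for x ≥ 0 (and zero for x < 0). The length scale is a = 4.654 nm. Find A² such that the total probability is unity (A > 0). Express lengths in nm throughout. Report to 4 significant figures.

Require ∫ |ψ|² dx = 1 over the whole domain.
With ψ = A·x^2·e^(−x/a), the integral evaluates to A²·[3·a^5/4].
Setting this equal to 1 gives A² = 1/(3·a^5/4).
Substituting a = 4.654 gives A² = 0.00061067, so A = 0.024712.

A^2 ≈ 0.0006107 nm^(-5)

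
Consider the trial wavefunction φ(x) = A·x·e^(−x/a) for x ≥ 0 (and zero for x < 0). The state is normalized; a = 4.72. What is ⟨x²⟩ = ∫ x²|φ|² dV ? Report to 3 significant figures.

⟨x^2⟩ ≈ 66.8

⟨x²⟩ = ∫ x^2 |φ|² dx over the full domain.
With ∫₀^∞ x^4 e^(−αx) dx = 4!/α^5, since the A² factors cancel between numerator and denominator, ⟨x²⟩ = 3·a^2.
With a = 4.72, ⟨x^2⟩ = 66.84.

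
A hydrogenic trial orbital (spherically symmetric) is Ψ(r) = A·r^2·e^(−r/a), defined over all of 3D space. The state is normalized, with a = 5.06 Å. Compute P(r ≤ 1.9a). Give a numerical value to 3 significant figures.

P ≈ 0.0909

Integrate the radial probability density 4πr²|Ψ|² over r ≤ 1.9a.
The full normalization integral is A²·[45·π·a^7/2] = 1, fixing A².
In terms of u = r/a (A², 4π and the length scale all cancel between numerator and denominator), P = [∫_{0}^{1.9} u^6·e^(-2·u) du] / [∫_{0}^{∞} u^6·e^(-2·u) du].
An antiderivative of u^6·e^(-2·u) is -(4·u^6 + 12·u^5 + 30·u^4 + 60·u^3 + 90·u^2 + 90·u + 45)·e^(-2·u)/8; evaluating from 0 to 1.9 gives ≈ 0.51127, while the full integral is 45/8.
Taking the ratio yields P = 0.09089.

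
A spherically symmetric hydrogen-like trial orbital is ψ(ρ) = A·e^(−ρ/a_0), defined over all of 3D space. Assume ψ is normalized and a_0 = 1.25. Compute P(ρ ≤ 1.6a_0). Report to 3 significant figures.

P ≈ 0.620

Integrate the radial probability density 4πρ²|ψ|² over ρ ≤ 1.6a_0.
A² is fixed by ∫₀^∞ 4πρ²|ψ|² dρ = 1, i.e. A² = (π·a_0^3)^(−1).
In terms of u = ρ/a_0 (A², 4π and the length scale all cancel between numerator and denominator), P = [∫_{0}^{1.6} u^2·e^(-2·u) du] / [∫_{0}^{∞} u^2·e^(-2·u) du].
Using ∫ u^2·e^(-2·u) du = -(2·u^2 + 2·u + 1)·e^(-2·u)/4, the numerator is 1/4 - 233·e^(-16/5)/100 and the denominator is 1/4.
Taking the ratio yields P = 0.6201.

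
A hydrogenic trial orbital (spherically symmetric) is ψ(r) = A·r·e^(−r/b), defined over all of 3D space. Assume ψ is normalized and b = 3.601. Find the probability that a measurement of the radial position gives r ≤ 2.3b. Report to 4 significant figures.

P ≈ 0.4868

P = ∫ |ψ|² 4πr² dr over r ≤ 2.3b.
Normalization gives A² = 1/(3·π·b^5).
In terms of u = r/b (A², 4π and the length scale all cancel between numerator and denominator), P = [∫_{0}^{2.3} u^4·e^(-2·u) du] / [∫_{0}^{∞} u^4·e^(-2·u) du].
With ∫ u^4·e^(-2·u) du = -(u^4/2 + u^3 + 3·u^2/2 + 3·u/2 + 3/4)·e^(-2·u) + C, the region integral is ≈ 0.365074 and the full one is 3/4.
The region integral divided by the full integral gives P = 0.48677.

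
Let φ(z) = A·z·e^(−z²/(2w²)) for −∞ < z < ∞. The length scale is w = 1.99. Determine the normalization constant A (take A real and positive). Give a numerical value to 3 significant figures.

A ≈ 0.378

We need A² ∫|f|² dz = 1, taking the integral from −∞ to ∞.
With ∫_{−∞}^{∞} z^(2m) e^(−αz²) dz = (2m−1)!!·√π / (2^m α^(m+1/2)), with φ = A·z·e^(−z²/(2w²)), the integral evaluates to A²·[√(π)·w^3/2].
With w = 1.99: A² = 0.1432 and A = 0.3784.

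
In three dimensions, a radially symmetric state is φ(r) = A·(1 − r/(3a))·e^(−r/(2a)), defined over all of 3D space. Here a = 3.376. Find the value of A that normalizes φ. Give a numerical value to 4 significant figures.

Normalization requires ∫|φ|² 4πr² dr = 1, integrated from 0 to ∞.
(Spherical symmetry: dV = 4πr² dr.)
With ∫₀^∞ r^4 e^(−αr) dr = 4!/α^5, ∫|φ|² 4πr² dr = A²·(8·π·a^3/3).
So A² = (8·π·a^3/3)^(−1).
Plugging in a = 3.376 yields A = 0.055698.

A ≈ 0.05570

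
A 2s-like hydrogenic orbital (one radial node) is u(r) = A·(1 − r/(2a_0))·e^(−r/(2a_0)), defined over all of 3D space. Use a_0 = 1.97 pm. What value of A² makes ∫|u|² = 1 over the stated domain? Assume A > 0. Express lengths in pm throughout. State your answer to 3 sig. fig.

Require ∫ |u|² 4πr² dr = 1 over the whole domain.
Using ∫₀^∞ rⁿ e^(−αr) dr = n!/αⁿ⁺¹, ∫|u|² 4πr² dr = A²·(8·π·a_0^3).
Hence A² = 1/[8·π·a_0^3].
Substituting a_0 = 1.97 gives A² = 0.005204, so A = 0.07214.

A^2 ≈ 0.00520 pm^(-3)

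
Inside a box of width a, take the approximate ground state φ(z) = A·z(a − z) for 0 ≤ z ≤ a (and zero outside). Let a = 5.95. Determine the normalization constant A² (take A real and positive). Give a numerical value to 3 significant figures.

We need A² ∫|f|² dz = 1, taking the integral from 0 to a.
Expanding the polynomial and integrating term by term, carrying out the integral gives A² · a^5/30.
Setting this equal to 1 gives A² = 1/(a^5/30).
With a = 5.95: A² = 0.004023 and A = 0.06343.

A^2 ≈ 0.00402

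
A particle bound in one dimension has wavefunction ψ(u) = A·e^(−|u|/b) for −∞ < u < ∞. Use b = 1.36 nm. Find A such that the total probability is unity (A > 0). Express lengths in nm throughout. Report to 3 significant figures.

A ≈ 0.857 nm^(-1/2)

The normalization condition is ∫|ψ|² du = 1 from −∞ to ∞.
Using ∫₀^∞ uⁿ e^(−αu) du = n!/αⁿ⁺¹, carrying out the integral gives A² · b.
Setting this equal to 1 gives A² = 1/(b).
With b = 1.36: A² = 0.7353 and A = 0.8575.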